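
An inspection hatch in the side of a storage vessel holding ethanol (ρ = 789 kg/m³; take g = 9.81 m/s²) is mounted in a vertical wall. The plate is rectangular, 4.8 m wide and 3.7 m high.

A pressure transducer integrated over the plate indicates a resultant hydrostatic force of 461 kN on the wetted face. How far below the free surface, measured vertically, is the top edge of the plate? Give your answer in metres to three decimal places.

d_top ≈ 1.504 m

γ = ρg = 789 × 9.81 / 1000 = 7.74009 kN/m³.
A = 4.8 × 3.7 = 17.76 m².
From F = γ·h_c·A, the centroid depth is h_c = 461/(7.74009 × 17.76) = 3.35361 m.
The centroid lies 3.7/2 = 1.85 m below the top edge, so the top edge sits at h_top = 3.35361 − 1.85 = 1.50361 m below the surface.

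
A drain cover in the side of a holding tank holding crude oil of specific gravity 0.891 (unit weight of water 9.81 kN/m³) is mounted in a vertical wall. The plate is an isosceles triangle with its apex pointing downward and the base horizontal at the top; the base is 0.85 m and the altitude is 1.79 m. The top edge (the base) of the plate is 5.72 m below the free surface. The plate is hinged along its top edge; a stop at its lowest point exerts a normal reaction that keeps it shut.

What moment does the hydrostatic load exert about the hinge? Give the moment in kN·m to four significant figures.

M ≈ 26.25 kN·m

γ = 0.891 × 9.81 = 8.74071 kN/m³.
With the apex down, the centroid sits h/3 = 1.79/3 = 0.596667 m below the base (the top edge), so the centroid depth is h_c = 5.72 + 0.596667 = 6.31667 m.
A = ½ × 0.85 × 1.79 = 0.76075 m².
Resultant F = γ·h_c·A = 8.74071 × 6.31667 × 0.76075 = 42.0027 kN.
I_c = b·h³/36 = 0.85 × 1.79³/36 = 0.135418 m⁴.
Centre of pressure: y_p = y_c + I_c/(y_c·A) = 6.31667 + 0.135418/(6.31667 × 0.76075) = 6.31667 + 0.0281803 = 6.34485 m along the plane.
The resultant acts 0.596667 + 0.0281803 = 0.624847 m (along the plate) below the hinge at the top edge, so the moment about the hinge is M = F × 0.624847 = 42.0027 × 0.624847 = 26.2453 kN·m.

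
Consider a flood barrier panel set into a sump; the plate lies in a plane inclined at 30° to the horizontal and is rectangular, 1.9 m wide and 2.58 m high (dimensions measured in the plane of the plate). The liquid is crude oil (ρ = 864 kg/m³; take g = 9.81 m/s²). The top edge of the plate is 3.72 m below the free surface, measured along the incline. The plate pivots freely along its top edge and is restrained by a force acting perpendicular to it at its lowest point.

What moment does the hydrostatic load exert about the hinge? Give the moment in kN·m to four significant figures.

M ≈ 145.8 kN·m

γ = ρg = 864 × 9.81 / 1000 = 8.47584 kN/m³.
Let θ = 30° be the plate's angle to the horizontal; measure y along the incline from where the plane meets the free surface. Vertical depth h = y·sinθ with sinθ = 0.500000.
The centroid lies 2.58/2 = 1.29 m below the top edge, so y_c = 3.72 + 1.29 = 5.01 m and h_c = 5.01 × 0.500000 = 2.505 m.
A = 1.9 × 2.58 = 4.902 m².
Resultant F = γ·h_c·A = 8.47584 × 2.505 × 4.902 = 104.079 kN.
I_c = b·h³/12 = 1.9 × 2.58³/12 = 2.71914 m⁴.
Centre of pressure: y_p = y_c + I_c/(y_c·A) = 5.01 + 2.71914/(5.01 × 4.902) = 5.01 + 0.110719 = 5.12072 m along the plane.
The resultant acts 1.29 + 0.110719 = 1.40072 m (along the plate) below the hinge at the top edge, so the moment about the hinge is M = F × 1.40072 = 104.079 × 1.40072 = 145.786 kN·m.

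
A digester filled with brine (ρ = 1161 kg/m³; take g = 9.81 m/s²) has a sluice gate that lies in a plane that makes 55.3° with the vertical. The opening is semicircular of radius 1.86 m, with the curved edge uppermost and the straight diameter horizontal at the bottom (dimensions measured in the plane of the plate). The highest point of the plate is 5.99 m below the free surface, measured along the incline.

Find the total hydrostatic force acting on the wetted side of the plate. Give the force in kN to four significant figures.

γ = ρg = 1161 × 9.81 / 1000 = 11.38941 kN/m³.
The plate makes 55.3° with the vertical, i.e. θ = 90° − 55.3° = 34.7° to the horizontal. Measuring y along the incline from the free-surface line, vertical depth h = y·sinθ with sinθ = 0.569280.
The centroid lies 4r/(3π) = 0.789409 m above the diameter, so r − 4r/(3π) = 1.86 − 0.789409 = 1.07059 m below the topmost point, so y_c = 5.99 + 1.07059 = 7.06059 m and h_c = 7.06059 × 0.569280 = 4.01945 m.
A = πr²/2 = π × 1.86²/2 = 5.43433 m².
Resultant F = γ·h_c·A = 11.38941 × 4.01945 × 5.43433 = 248.779 kN.

F ≈ 248.8 kN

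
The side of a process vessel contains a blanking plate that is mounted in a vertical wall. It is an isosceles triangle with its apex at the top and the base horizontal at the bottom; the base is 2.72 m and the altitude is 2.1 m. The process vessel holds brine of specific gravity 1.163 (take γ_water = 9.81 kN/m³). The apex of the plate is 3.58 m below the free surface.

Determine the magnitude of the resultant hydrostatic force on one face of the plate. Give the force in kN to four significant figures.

γ = 1.163 × 9.81 = 11.40903 kN/m³.
With the apex up, the centroid sits 2h/3 = 2 × 2.1/3 = 1.4 m below the apex, so the centroid depth is h_c = 3.58 + 1.4 = 4.98 m.
A = ½ × 2.72 × 2.1 = 2.856 m².
Resultant F = γ·h_c·A = 11.40903 × 4.98 × 2.856 = 162.269 kN.

F ≈ 162.3 kN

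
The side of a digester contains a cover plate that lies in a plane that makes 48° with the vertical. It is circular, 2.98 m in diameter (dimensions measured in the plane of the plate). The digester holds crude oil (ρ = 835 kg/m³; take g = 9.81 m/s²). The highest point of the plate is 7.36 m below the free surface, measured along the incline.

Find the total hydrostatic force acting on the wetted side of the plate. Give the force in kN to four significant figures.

F ≈ 338.3 kN

γ = ρg = 835 × 9.81 / 1000 = 8.19135 kN/m³.
The plate makes 48° with the vertical, i.e. θ = 90° − 48° = 42° to the horizontal. Measuring y along the incline from the free-surface line, vertical depth h = y·sinθ with sinθ = 0.669131.
The centroid is at the centre, 1.49 m below the top of the plate, so y_c = 7.36 + 1.49 = 8.85 m and h_c = 8.85 × 0.669131 = 5.92181 m.
A = π(1.49)² = 6.97465 m².
Resultant F = γ·h_c·A = 8.19135 × 5.92181 × 6.97465 = 338.324 kN.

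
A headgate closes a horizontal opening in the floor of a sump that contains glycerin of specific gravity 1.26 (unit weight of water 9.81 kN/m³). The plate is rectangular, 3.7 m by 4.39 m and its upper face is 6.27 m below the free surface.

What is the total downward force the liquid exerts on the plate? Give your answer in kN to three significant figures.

γ = 1.26 × 9.81 = 12.3606 kN/m³.
The plate is horizontal, so pressure is uniform at p = γ·h = 12.3606 × 6.27 = 77.501 kN/m².
A = 3.7 × 4.39 = 16.243 m².
F = p·A = 77.501 × 16.243 = 1258.85 kN.

F ≈ 1260 kN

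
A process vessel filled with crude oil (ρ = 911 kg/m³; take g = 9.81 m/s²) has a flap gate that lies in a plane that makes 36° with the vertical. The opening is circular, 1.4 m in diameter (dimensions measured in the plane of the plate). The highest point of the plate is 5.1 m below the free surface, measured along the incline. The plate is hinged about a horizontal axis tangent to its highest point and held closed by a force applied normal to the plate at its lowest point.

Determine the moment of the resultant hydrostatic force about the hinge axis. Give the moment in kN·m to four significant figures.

M ≈ 46.55 kN·m

γ = ρg = 911 × 9.81 / 1000 = 8.93691 kN/m³.
The plate makes 36° with the vertical, i.e. θ = 90° − 36° = 54° to the horizontal. Measuring y along the incline from the free-surface line, vertical depth h = y·sinθ with sinθ = 0.809017.
The centroid is at the centre, 0.7 m below the top of the plate, so y_c = 5.1 + 0.7 = 5.8 m and h_c = 5.8 × 0.809017 = 4.6923 m.
A = π(0.7)² = 1.53938 m².
Resultant F = γ·h_c·A = 8.93691 × 4.6923 × 1.53938 = 64.5534 kN.
I_c = πr⁴/4 = π × 0.7⁴/4 = 0.188574 m⁴.
Centre of pressure: y_p = y_c + I_c/(y_c·A) = 5.8 + 0.188574/(5.8 × 1.53938) = 5.8 + 0.0211207 = 5.82112 m along the plane.
The resultant acts 0.7 + 0.0211207 = 0.721121 m (along the plate) below the hinge at the top edge, so the moment about the hinge is M = F × 0.721121 = 64.5534 × 0.721121 = 46.5508 kN·m.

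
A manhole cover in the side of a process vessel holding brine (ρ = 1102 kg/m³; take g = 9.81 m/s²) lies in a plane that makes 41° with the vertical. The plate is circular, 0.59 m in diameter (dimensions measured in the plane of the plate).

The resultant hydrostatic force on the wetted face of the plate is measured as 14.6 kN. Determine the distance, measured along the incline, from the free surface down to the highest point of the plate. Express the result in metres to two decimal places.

y_top ≈ 6.25 m

γ = ρg = 1102 × 9.81 / 1000 = 10.81062 kN/m³.
A = π(0.295)² = 0.273397 m².
From F = γ·h_c·A, the centroid depth is h_c = 14.6/(10.81062 × 0.273397) = 4.93979 m.
The plate makes 41° with the vertical, i.e. θ = 90° − 41° = 49° to the horizontal. Measuring y along the incline from the free-surface line, vertical depth h = y·sinθ with sinθ = 0.754710.
Along the incline, y_c = h_c/sinθ = 4.93979/0.754710 = 6.54528 m.
The centroid is at the centre, 0.295 m below the top of the plate, so the highest point sits at y_top = 6.54528 − 0.295 = 6.25028 m along the incline.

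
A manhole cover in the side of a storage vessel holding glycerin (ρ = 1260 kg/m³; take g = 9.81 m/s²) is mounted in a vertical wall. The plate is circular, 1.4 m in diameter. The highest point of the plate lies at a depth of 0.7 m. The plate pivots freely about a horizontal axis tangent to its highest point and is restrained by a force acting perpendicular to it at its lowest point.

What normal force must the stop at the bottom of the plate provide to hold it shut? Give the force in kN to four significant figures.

P ≈ 14.98 kN

γ = ρg = 1260 × 9.81 / 1000 = 12.3606 kN/m³.
The centroid is at the centre, 0.7 m below the top of the plate, so the centroid depth is h_c = 0.7 + 0.7 = 1.4 m.
A = π(0.7)² = 1.53938 m².
Resultant F = γ·h_c·A = 12.3606 × 1.4 × 1.53938 = 26.6387 kN.
I_c = πr⁴/4 = π × 0.7⁴/4 = 0.188574 m⁴.
Centre of pressure: y_p = y_c + I_c/(y_c·A) = 1.4 + 0.188574/(1.4 × 1.53938) = 1.4 + 0.0875 = 1.4875 m along the plane.
The resultant acts 0.7 + 0.0875 = 0.7875 m (along the plate) below the hinge at the top edge, so the moment about the hinge is M = F × 0.7875 = 26.6387 × 0.7875 = 20.978 kN·m.
A normal force at the bottom, 1.4 m from the hinge, must supply this moment: P = 20.978/1.4 = 14.9843 kN.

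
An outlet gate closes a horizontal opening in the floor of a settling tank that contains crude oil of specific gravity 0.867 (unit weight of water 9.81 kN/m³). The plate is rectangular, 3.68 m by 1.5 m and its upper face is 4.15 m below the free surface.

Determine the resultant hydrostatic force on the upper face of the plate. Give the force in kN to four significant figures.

γ = 0.867 × 9.81 = 8.50527 kN/m³.
The plate is horizontal, so pressure is uniform at p = γ·h = 8.50527 × 4.15 = 35.2969 kN/m².
A = 3.68 × 1.5 = 5.52 m².
F = p·A = 35.2969 × 5.52 = 194.839 kN.

F ≈ 194.8 kN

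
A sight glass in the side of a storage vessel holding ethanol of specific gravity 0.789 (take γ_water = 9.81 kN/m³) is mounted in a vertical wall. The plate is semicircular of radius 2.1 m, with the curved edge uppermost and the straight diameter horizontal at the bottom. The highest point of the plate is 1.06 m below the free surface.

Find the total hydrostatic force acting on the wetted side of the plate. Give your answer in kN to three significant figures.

γ = 0.789 × 9.81 = 7.74009 kN/m³.
The centroid lies 4r/(3π) = 0.891268 m above the diameter, so r − 4r/(3π) = 2.1 − 0.891268 = 1.20873 m below the topmost point, so the centroid depth is h_c = 1.06 + 1.20873 = 2.26873 m.
A = πr²/2 = π × 2.1²/2 = 6.92721 m².
Resultant F = γ·h_c·A = 7.74009 × 2.26873 × 6.92721 = 121.643 kN.

F ≈ 122 kN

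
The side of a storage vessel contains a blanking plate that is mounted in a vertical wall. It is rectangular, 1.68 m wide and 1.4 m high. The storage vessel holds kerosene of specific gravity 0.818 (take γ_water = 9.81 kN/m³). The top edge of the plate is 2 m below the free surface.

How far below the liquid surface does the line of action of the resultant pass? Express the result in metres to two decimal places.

γ = 0.818 × 9.81 = 8.02458 kN/m³.
The centroid lies 1.4/2 = 0.7 m below the top edge, so the centroid depth is h_c = 2 + 0.7 = 2.7 m.
A = 1.68 × 1.4 = 2.352 m².
Resultant F = γ·h_c·A = 8.02458 × 2.7 × 2.352 = 50.9593 kN.
I_c = b·h³/12 = 1.68 × 1.4³/12 = 0.38416 m⁴.
Centre of pressure: y_p = y_c + I_c/(y_c·A) = 2.7 + 0.38416/(2.7 × 2.352) = 2.7 + 0.0604938 = 2.76049 m along the plane.

h_p = 2.76 m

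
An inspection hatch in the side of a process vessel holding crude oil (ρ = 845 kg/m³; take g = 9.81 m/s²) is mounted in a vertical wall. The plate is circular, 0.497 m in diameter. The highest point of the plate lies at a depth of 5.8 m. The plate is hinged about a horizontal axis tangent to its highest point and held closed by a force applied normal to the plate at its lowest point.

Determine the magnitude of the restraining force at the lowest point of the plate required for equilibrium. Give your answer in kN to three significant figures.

P ≈ 4.91 kN

γ = ρg = 845 × 9.81 / 1000 = 8.28945 kN/m³.
The centroid is at the centre, 0.2485 m below the top of the plate, so the centroid depth is h_c = 5.8 + 0.2485 = 6.0485 m.
A = π(0.2485)² = 0.194 m².
Resultant F = γ·h_c·A = 8.28945 × 6.0485 × 0.194 = 9.72692 kN.
I_c = πr⁴/4 = π × 0.2485⁴/4 = 0.00299499 m⁴.
Centre of pressure: y_p = y_c + I_c/(y_c·A) = 6.0485 + 0.00299499/(6.0485 × 0.194) = 6.0485 + 0.00255238 = 6.05105 m along the plane.
The resultant acts 0.2485 + 0.00255238 = 0.251052 m (along the plate) below the hinge at the top edge, so the moment about the hinge is M = F × 0.251052 = 9.72692 × 0.251052 = 2.44196 kN·m.
A normal force at the bottom, 0.497 m from the hinge, must supply this moment: P = 2.44196/0.497 = 4.9134 kN.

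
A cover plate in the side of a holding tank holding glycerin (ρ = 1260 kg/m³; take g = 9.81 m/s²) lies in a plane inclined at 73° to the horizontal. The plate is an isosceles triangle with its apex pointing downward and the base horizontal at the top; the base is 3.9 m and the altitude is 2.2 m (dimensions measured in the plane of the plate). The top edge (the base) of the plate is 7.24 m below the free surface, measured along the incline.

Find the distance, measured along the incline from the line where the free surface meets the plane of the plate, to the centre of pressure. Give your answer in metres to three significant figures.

γ = ρg = 1260 × 9.81 / 1000 = 12.3606 kN/m³.
Let θ = 73° be the plate's angle to the horizontal; measure y along the incline from where the plane meets the free surface. Vertical depth h = y·sinθ with sinθ = 0.956305.
With the apex down, the centroid sits h/3 = 2.2/3 = 0.733333 m below the base (the top edge), so y_c = 7.24 + 0.733333 = 7.97333 m and h_c = 7.97333 × 0.956305 = 7.62494 m.
A = ½ × 3.9 × 2.2 = 4.29 m².
Resultant F = γ·h_c·A = 12.3606 × 7.62494 × 4.29 = 404.327 kN.
I_c = b·h³/36 = 3.9 × 2.2³/36 = 1.15353 m⁴.
Centre of pressure: y_p = y_c + I_c/(y_c·A) = 7.97333 + 1.15353/(7.97333 × 4.29) = 7.97333 + 0.0337234 = 8.00705 m along the plane.

y_p = 8.01 m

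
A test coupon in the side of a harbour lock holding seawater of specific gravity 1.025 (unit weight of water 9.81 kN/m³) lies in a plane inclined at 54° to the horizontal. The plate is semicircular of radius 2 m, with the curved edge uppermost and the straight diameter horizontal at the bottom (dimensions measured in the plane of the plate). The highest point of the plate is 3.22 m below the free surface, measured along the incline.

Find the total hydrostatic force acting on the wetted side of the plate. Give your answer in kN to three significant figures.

γ = 1.025 × 9.81 = 10.05525 kN/m³.
Let θ = 54° be the plate's angle to the horizontal; measure y along the incline from where the plane meets the free surface. Vertical depth h = y·sinθ with sinθ = 0.809017.
The centroid lies 4r/(3π) = 0.848826 m above the diameter, so r − 4r/(3π) = 2 − 0.848826 = 1.15117 m below the topmost point, so y_c = 3.22 + 1.15117 = 4.37117 m and h_c = 4.37117 × 0.809017 = 3.53635 m.
A = πr²/2 = π × 2²/2 = 6.28319 m².
Resultant F = γ·h_c·A = 10.05525 × 3.53635 × 6.28319 = 223.423 kN.

F ≈ 223 kN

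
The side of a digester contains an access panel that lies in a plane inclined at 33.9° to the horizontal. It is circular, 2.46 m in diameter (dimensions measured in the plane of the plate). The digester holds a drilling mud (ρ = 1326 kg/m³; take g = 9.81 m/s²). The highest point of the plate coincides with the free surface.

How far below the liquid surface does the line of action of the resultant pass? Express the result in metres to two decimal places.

γ = ρg = 1326 × 9.81 / 1000 = 13.00806 kN/m³.
Let θ = 33.9° be the plate's angle to the horizontal; measure y along the incline from where the plane meets the free surface. Vertical depth h = y·sinθ with sinθ = 0.557745.
The centroid is at the centre, 1.23 m below the top of the plate, so y_c = 1.23 m and h_c = 1.23 × 0.557745 = 0.686026 m.
A = π(1.23)² = 4.75292 m².
Resultant F = γ·h_c·A = 13.00806 × 0.686026 × 4.75292 = 42.4144 kN.
I_c = πr⁴/4 = π × 1.23⁴/4 = 1.79767 m⁴.
Centre of pressure: y_p = y_c + I_c/(y_c·A) = 1.23 + 1.79767/(1.23 × 4.75292) = 1.23 + 0.307499 = 1.5375 m along the plane.
Vertically, h_p = y_p·sinθ = 1.5375 × 0.557745 = 0.857533 m.

h_p = 0.86 m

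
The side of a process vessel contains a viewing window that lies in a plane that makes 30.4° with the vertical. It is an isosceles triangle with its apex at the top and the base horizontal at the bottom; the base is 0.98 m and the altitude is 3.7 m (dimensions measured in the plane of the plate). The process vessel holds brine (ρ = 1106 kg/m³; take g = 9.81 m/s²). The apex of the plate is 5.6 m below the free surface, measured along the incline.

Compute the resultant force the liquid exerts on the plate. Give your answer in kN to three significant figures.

γ = ρg = 1106 × 9.81 / 1000 = 10.84986 kN/m³.
The plate makes 30.4° with the vertical, i.e. θ = 90° − 30.4° = 59.6° to the horizontal. Measuring y along the incline from the free-surface line, vertical depth h = y·sinθ with sinθ = 0.862514.
With the apex up, the centroid sits 2h/3 = 2 × 3.7/3 = 2.46667 m below the apex, so y_c = 5.6 + 2.46667 = 8.06667 m and h_c = 8.06667 × 0.862514 = 6.95762 m.
A = ½ × 0.98 × 3.7 = 1.813 m².
Resultant F = γ·h_c·A = 10.84986 × 6.95762 × 1.813 = 136.862 kN.

F ≈ 137 kN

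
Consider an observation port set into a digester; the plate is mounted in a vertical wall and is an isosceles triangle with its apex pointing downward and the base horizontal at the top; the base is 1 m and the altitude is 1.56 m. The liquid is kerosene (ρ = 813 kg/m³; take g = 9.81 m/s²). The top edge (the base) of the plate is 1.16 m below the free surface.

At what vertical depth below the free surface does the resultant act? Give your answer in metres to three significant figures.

γ = ρg = 813 × 9.81 / 1000 = 7.97553 kN/m³.
With the apex down, the centroid sits h/3 = 1.56/3 = 0.52 m below the base (the top edge), so the centroid depth is h_c = 1.16 + 0.52 = 1.68 m.
A = ½ × 1 × 1.56 = 0.78 m².
Resultant F = γ·h_c·A = 7.97553 × 1.68 × 0.78 = 10.4511 kN.
I_c = b·h³/36 = 1 × 1.56³/36 = 0.105456 m⁴.
Centre of pressure: y_p = y_c + I_c/(y_c·A) = 1.68 + 0.105456/(1.68 × 0.78) = 1.68 + 0.0804762 = 1.76048 m along the plane.

h_p = 1.76 m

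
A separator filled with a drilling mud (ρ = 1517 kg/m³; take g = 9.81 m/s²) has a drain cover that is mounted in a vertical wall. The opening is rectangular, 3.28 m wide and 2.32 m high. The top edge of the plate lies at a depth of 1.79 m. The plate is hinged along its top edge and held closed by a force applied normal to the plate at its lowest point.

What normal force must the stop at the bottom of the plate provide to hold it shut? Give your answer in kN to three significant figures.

γ = ρg = 1517 × 9.81 / 1000 = 14.88177 kN/m³.
The centroid lies 2.32/2 = 1.16 m below the top edge, so the centroid depth is h_c = 1.79 + 1.16 = 2.95 m.
A = 3.28 × 2.32 = 7.6096 m².
Resultant F = γ·h_c·A = 14.88177 × 2.95 × 7.6096 = 334.071 kN.
I_c = b·h³/12 = 3.28 × 2.32³/12 = 3.41316 m⁴.
Centre of pressure: y_p = y_c + I_c/(y_c·A) = 2.95 + 3.41316/(2.95 × 7.6096) = 2.95 + 0.152045 = 3.10205 m along the plane.
The resultant acts 1.16 + 0.152045 = 1.31204 m (along the plate) below the hinge at the top edge, so the moment about the hinge is M = F × 1.31204 = 334.071 × 1.31204 = 438.315 kN·m.
A normal force at the bottom, 2.32 m from the hinge, must supply this moment: P = 438.315/2.32 = 188.929 kN.

P ≈ 189 kN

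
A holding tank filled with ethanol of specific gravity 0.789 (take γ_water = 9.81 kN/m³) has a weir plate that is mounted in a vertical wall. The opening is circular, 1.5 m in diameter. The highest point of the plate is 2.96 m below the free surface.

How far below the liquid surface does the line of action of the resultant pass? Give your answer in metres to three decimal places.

γ = 0.789 × 9.81 = 7.74009 kN/m³.
The centroid is at the centre, 0.75 m below the top of the plate, so the centroid depth is h_c = 2.96 + 0.75 = 3.71 m.
A = π(0.75)² = 1.76715 m².
Resultant F = γ·h_c·A = 7.74009 × 3.71 × 1.76715 = 50.745 kN.
I_c = πr⁴/4 = π × 0.75⁴/4 = 0.248505 m⁴.
Centre of pressure: y_p = y_c + I_c/(y_c·A) = 3.71 + 0.248505/(3.71 × 1.76715) = 3.71 + 0.0379042 = 3.7479 m along the plane.

h_p = 3.748 m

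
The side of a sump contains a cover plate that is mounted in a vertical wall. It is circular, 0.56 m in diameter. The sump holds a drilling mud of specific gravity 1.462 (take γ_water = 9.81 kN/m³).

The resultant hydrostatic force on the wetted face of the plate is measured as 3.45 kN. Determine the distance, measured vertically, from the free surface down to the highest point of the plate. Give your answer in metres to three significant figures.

d_top ≈ 0.697 m

γ = 1.462 × 9.81 = 14.34222 kN/m³.
A = π(0.28)² = 0.246301 m².
From F = γ·h_c·A, the centroid depth is h_c = 3.45/(14.34222 × 0.246301) = 0.976645 m.
The centroid is at the centre, 0.28 m below the top of the plate, so the highest point sits at h_top = 0.976645 − 0.28 = 0.696645 m below the surface.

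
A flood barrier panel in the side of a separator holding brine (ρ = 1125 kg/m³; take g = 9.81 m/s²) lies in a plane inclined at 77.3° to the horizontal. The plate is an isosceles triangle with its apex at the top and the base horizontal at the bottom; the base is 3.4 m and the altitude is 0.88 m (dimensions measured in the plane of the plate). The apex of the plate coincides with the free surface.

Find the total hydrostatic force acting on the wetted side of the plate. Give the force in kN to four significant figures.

γ = ρg = 1125 × 9.81 / 1000 = 11.03625 kN/m³.
Let θ = 77.3° be the plate's angle to the horizontal; measure y along the incline from where the plane meets the free surface. Vertical depth h = y·sinθ with sinθ = 0.975535.
With the apex up, the centroid sits 2h/3 = 2 × 0.88/3 = 0.586667 m below the apex, so y_c = 0.586667 m and h_c = 0.586667 × 0.975535 = 0.572314 m.
A = ½ × 3.4 × 0.88 = 1.496 m².
Resultant F = γ·h_c·A = 11.03625 × 0.572314 × 1.496 = 9.44904 kN.

F ≈ 9.449 kN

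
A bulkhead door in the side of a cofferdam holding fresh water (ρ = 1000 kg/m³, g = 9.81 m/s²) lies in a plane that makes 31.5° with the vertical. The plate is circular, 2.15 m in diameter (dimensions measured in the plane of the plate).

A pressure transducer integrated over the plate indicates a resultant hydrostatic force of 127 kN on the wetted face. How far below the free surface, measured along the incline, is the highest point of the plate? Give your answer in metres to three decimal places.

y_top ≈ 3.107 m

γ = ρg = 1000 × 9.81 = 9810 N/m³ = 9.81 kN/m³.
A = π(1.075)² = 3.6305 m².
From F = γ·h_c·A, the centroid depth is h_c = 127/(9.81 × 3.6305) = 3.56589 m.
The plate makes 31.5° with the vertical, i.e. θ = 90° − 31.5° = 58.5° to the horizontal. Measuring y along the incline from the free-surface line, vertical depth h = y·sinθ with sinθ = 0.852640.
Along the incline, y_c = h_c/sinθ = 3.56589/0.852640 = 4.18218 m.
The centroid is at the centre, 1.075 m below the top of the plate, so the highest point sits at y_top = 4.18218 − 1.075 = 3.10718 m along the incline.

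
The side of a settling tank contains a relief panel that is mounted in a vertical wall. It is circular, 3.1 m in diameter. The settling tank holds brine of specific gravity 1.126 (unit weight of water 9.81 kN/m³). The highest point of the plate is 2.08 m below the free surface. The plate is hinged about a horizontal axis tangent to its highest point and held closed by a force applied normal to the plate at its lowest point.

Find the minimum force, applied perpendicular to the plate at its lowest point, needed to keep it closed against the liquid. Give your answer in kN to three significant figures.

γ = 1.126 × 9.81 = 11.04606 kN/m³.
The centroid is at the centre, 1.55 m below the top of the plate, so the centroid depth is h_c = 2.08 + 1.55 = 3.63 m.
A = π(1.55)² = 7.54768 m².
Resultant F = γ·h_c·A = 11.04606 × 3.63 × 7.54768 = 302.641 kN.
I_c = πr⁴/4 = π × 1.55⁴/4 = 4.53332 m⁴.
Centre of pressure: y_p = y_c + I_c/(y_c·A) = 3.63 + 4.53332/(3.63 × 7.54768) = 3.63 + 0.165461 = 3.79546 m along the plane.
The resultant acts 1.55 + 0.165461 = 1.71546 m (along the plate) below the hinge at the top edge, so the moment about the hinge is M = F × 1.71546 = 302.641 × 1.71546 = 519.169 kN·m.
A normal force at the bottom, 3.1 m from the hinge, must supply this moment: P = 519.169/3.1 = 167.474 kN.

P ≈ 167 kN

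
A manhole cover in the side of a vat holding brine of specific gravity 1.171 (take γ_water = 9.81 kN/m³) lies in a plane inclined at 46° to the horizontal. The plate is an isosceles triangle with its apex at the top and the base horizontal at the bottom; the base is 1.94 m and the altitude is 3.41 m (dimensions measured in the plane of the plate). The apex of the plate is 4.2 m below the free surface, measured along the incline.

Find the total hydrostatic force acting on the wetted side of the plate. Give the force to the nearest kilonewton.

γ = 1.171 × 9.81 = 11.48751 kN/m³.
Let θ = 46° be the plate's angle to the horizontal; measure y along the incline from where the plane meets the free surface. Vertical depth h = y·sinθ with sinθ = 0.719340.
With the apex up, the centroid sits 2h/3 = 2 × 3.41/3 = 2.27333 m below the apex, so y_c = 4.2 + 2.27333 = 6.47333 m and h_c = 6.47333 × 0.719340 = 4.65653 m.
A = ½ × 1.94 × 3.41 = 3.3077 m².
Resultant F = γ·h_c·A = 11.48751 × 4.65653 × 3.3077 = 176.935 kN.

F ≈ 177 kN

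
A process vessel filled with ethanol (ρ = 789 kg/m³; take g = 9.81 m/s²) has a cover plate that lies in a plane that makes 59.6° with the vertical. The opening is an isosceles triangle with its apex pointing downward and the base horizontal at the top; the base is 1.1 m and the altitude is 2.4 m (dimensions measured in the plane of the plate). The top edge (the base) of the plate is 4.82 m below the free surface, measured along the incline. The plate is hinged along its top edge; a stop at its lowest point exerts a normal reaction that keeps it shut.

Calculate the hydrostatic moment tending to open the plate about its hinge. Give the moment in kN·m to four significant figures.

M ≈ 24.90 kN·m

γ = ρg = 789 × 9.81 / 1000 = 7.74009 kN/m³.
The plate makes 59.6° with the vertical, i.e. θ = 90° − 59.6° = 30.4° to the horizontal. Measuring y along the incline from the free-surface line, vertical depth h = y·sinθ with sinθ = 0.506034.
With the apex down, the centroid sits h/3 = 2.4/3 = 0.8 m below the base (the top edge), so y_c = 4.82 + 0.8 = 5.62 m and h_c = 5.62 × 0.506034 = 2.84391 m.
A = ½ × 1.1 × 2.4 = 1.32 m².
Resultant F = γ·h_c·A = 7.74009 × 2.84391 × 1.32 = 29.056 kN.
I_c = b·h³/36 = 1.1 × 2.4³/36 = 0.4224 m⁴.
Centre of pressure: y_p = y_c + I_c/(y_c·A) = 5.62 + 0.4224/(5.62 × 1.32) = 5.62 + 0.0569395 = 5.67694 m along the plane.
The resultant acts 0.8 + 0.0569395 = 0.85694 m (along the plate) below the hinge at the top edge, so the moment about the hinge is M = F × 0.85694 = 29.056 × 0.85694 = 24.8992 kN·m.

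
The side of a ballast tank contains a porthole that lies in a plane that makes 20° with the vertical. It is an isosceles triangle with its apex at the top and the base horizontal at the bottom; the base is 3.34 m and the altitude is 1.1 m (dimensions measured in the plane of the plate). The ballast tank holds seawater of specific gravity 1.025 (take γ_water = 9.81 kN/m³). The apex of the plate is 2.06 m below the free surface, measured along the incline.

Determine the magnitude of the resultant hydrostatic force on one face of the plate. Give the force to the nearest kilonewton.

F ≈ 48 kN

γ = 1.025 × 9.81 = 10.05525 kN/m³.
The plate makes 20° with the vertical, i.e. θ = 90° − 20° = 70° to the horizontal. Measuring y along the incline from the free-surface line, vertical depth h = y·sinθ with sinθ = 0.939693.
With the apex up, the centroid sits 2h/3 = 2 × 1.1/3 = 0.733333 m below the apex, so y_c = 2.06 + 0.733333 = 2.79333 m and h_c = 2.79333 × 0.939693 = 2.62487 m.
A = ½ × 3.34 × 1.1 = 1.837 m².
Resultant F = γ·h_c·A = 10.05525 × 2.62487 × 1.837 = 48.4853 kN.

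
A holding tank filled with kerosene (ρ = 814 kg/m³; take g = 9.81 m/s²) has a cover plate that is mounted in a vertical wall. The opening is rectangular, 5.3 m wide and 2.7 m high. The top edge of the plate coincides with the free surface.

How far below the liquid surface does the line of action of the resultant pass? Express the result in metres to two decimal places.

γ = ρg = 814 × 9.81 / 1000 = 7.98534 kN/m³.
The centroid lies 2.7/2 = 1.35 m below the top edge, so the centroid depth is h_c = 1.35 m.
A = 5.3 × 2.7 = 14.31 m².
Resultant F = γ·h_c·A = 7.98534 × 1.35 × 14.31 = 154.265 kN.
I_c = b·h³/12 = 5.3 × 2.7³/12 = 8.69333 m⁴.
Centre of pressure: y_p = y_c + I_c/(y_c·A) = 1.35 + 8.69333/(1.35 × 14.31) = 1.35 + 0.45 = 1.8 m along the plane.

h_p = 1.80 m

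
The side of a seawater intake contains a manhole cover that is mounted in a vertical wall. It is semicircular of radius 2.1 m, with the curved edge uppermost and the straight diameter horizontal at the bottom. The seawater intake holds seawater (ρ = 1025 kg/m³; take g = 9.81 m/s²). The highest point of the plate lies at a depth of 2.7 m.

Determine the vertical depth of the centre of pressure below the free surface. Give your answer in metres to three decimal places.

h_p = 3.988 m

γ = ρg = 1025 × 9.81 / 1000 = 10.05525 kN/m³.
The centroid lies 4r/(3π) = 0.891268 m above the diameter, so r − 4r/(3π) = 2.1 − 0.891268 = 1.20873 m below the topmost point, so the centroid depth is h_c = 2.7 + 1.20873 = 3.90873 m.
A = πr²/2 = π × 2.1²/2 = 6.92721 m².
Resultant F = γ·h_c·A = 10.05525 × 3.90873 × 6.92721 = 272.262 kN.
I_c = (π/8 − 8/(9π))·r⁴ = 0.109757 × 2.1⁴ = 2.13457 m⁴.
Centre of pressure: y_p = y_c + I_c/(y_c·A) = 3.90873 + 2.13457/(3.90873 × 6.92721) = 3.90873 + 0.0788345 = 3.98756 m along the plane.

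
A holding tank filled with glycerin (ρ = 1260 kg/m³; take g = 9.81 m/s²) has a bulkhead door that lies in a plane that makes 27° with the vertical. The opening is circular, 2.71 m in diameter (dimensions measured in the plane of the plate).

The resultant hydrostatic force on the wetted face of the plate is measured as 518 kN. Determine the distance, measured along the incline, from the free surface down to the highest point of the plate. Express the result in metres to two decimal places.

y_top ≈ 6.80 m

γ = ρg = 1260 × 9.81 / 1000 = 12.3606 kN/m³.
A = π(1.355)² = 5.76804 m².
From F = γ·h_c·A, the centroid depth is h_c = 518/(12.3606 × 5.76804) = 7.26544 m.
The plate makes 27° with the vertical, i.e. θ = 90° − 27° = 63° to the horizontal. Measuring y along the incline from the free-surface line, vertical depth h = y·sinθ with sinθ = 0.891007.
Along the incline, y_c = h_c/sinθ = 7.26544/0.891007 = 8.15419 m.
The centroid is at the centre, 1.355 m below the top of the plate, so the highest point sits at y_top = 8.15419 − 1.355 = 6.79919 m along the incline.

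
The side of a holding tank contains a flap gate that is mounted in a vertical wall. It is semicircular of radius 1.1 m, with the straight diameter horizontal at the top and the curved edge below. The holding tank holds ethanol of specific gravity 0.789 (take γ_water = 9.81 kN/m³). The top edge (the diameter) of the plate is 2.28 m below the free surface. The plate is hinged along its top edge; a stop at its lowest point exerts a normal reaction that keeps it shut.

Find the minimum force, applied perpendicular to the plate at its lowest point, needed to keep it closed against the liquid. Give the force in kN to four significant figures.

P ≈ 18.28 kN

γ = 0.789 × 9.81 = 7.74009 kN/m³.
The centroid of a semicircle lies 4r/(3π) = 0.466854 m from the diameter, here below the top edge, so the centroid depth is h_c = 2.28 + 0.466854 = 2.74685 m.
A = πr²/2 = π × 1.1²/2 = 1.90066 m².
Resultant F = γ·h_c·A = 7.74009 × 2.74685 × 1.90066 = 40.4097 kN.
I_c = (π/8 − 8/(9π))·r⁴ = 0.109757 × 1.1⁴ = 0.160695 m⁴.
Centre of pressure: y_p = y_c + I_c/(y_c·A) = 2.74685 + 0.160695/(2.74685 × 1.90066) = 2.74685 + 0.0307796 = 2.77763 m along the plane.
The resultant acts 0.466854 + 0.0307796 = 0.497634 m (along the plate) below the hinge at the top edge, so the moment about the hinge is M = F × 0.497634 = 40.4097 × 0.497634 = 20.1092 kN·m.
A normal force at the bottom, 1.1 m from the hinge, must supply this moment: P = 20.1092/1.1 = 18.2811 kN.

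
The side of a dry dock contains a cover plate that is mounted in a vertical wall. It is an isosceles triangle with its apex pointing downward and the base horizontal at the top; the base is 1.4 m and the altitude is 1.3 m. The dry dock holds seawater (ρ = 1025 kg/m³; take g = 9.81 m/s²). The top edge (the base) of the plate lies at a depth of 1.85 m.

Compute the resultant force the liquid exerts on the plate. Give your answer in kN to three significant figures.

F ≈ 20.9 kN

γ = ρg = 1025 × 9.81 / 1000 = 10.05525 kN/m³.
With the apex down, the centroid sits h/3 = 1.3/3 = 0.433333 m below the base (the top edge), so the centroid depth is h_c = 1.85 + 0.433333 = 2.28333 m.
A = ½ × 1.4 × 1.3 = 0.91 m².
Resultant F = γ·h_c·A = 10.05525 × 2.28333 × 0.91 = 20.8931 kN.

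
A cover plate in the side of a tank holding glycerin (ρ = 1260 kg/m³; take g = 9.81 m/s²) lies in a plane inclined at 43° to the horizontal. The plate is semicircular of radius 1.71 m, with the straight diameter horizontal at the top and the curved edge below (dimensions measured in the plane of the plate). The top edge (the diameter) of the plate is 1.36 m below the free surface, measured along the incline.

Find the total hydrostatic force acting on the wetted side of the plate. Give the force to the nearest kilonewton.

F ≈ 81 kN

γ = ρg = 1260 × 9.81 / 1000 = 12.3606 kN/m³.
Let θ = 43° be the plate's angle to the horizontal; measure y along the incline from where the plane meets the free surface. Vertical depth h = y·sinθ with sinθ = 0.681998.
The centroid of a semicircle lies 4r/(3π) = 0.725747 m from the diameter, here below the top edge, so y_c = 1.36 + 0.725747 = 2.08575 m and h_c = 2.08575 × 0.681998 = 1.42248 m.
A = πr²/2 = π × 1.71²/2 = 4.59317 m².
Resultant F = γ·h_c·A = 12.3606 × 1.42248 × 4.59317 = 80.7604 kN.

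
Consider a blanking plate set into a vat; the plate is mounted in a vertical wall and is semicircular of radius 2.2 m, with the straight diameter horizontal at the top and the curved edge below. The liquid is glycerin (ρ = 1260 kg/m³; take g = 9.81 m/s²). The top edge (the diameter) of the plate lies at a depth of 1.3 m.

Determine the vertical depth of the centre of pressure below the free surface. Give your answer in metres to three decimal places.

h_p = 2.385 m

γ = ρg = 1260 × 9.81 / 1000 = 12.3606 kN/m³.
The centroid of a semicircle lies 4r/(3π) = 0.933709 m from the diameter, here below the top edge, so the centroid depth is h_c = 1.3 + 0.933709 = 2.23371 m.
A = πr²/2 = π × 2.2²/2 = 7.60265 m².
Resultant F = γ·h_c·A = 12.3606 × 2.23371 × 7.60265 = 209.909 kN.
I_c = (π/8 − 8/(9π))·r⁴ = 0.109757 × 2.2⁴ = 2.57112 m⁴.
Centre of pressure: y_p = y_c + I_c/(y_c·A) = 2.23371 + 2.57112/(2.23371 × 7.60265) = 2.23371 + 0.151402 = 2.38511 m along the plane.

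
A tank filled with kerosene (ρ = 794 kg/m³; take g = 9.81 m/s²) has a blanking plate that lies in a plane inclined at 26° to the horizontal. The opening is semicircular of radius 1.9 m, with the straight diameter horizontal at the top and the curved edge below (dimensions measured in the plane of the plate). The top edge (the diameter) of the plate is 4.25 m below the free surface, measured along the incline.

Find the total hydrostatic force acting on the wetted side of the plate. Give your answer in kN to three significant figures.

γ = ρg = 794 × 9.81 / 1000 = 7.78914 kN/m³.
Let θ = 26° be the plate's angle to the horizontal; measure y along the incline from where the plane meets the free surface. Vertical depth h = y·sinθ with sinθ = 0.438371.
The centroid of a semicircle lies 4r/(3π) = 0.806385 m from the diameter, here below the top edge, so y_c = 4.25 + 0.806385 = 5.05638 m and h_c = 5.05638 × 0.438371 = 2.21657 m.
A = πr²/2 = π × 1.9²/2 = 5.67057 m².
Resultant F = γ·h_c·A = 7.78914 × 2.21657 × 5.67057 = 97.9034 kN.

F ≈ 97.9 kN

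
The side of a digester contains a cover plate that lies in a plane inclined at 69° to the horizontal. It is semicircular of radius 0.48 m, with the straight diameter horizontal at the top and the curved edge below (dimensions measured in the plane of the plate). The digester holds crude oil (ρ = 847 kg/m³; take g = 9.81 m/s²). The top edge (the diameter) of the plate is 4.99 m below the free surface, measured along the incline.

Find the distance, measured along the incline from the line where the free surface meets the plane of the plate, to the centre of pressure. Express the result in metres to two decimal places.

γ = ρg = 847 × 9.81 / 1000 = 8.30907 kN/m³.
Let θ = 69° be the plate's angle to the horizontal; measure y along the incline from where the plane meets the free surface. Vertical depth h = y·sinθ with sinθ = 0.933580.
The centroid of a semicircle lies 4r/(3π) = 0.203718 m from the diameter, here below the top edge, so y_c = 4.99 + 0.203718 = 5.19372 m and h_c = 5.19372 × 0.933580 = 4.84875 m.
A = πr²/2 = π × 0.48²/2 = 0.361911 m².
Resultant F = γ·h_c·A = 8.30907 × 4.84875 × 0.361911 = 14.5809 kN.
I_c = (π/8 − 8/(9π))·r⁴ = 0.109757 × 0.48⁴ = 0.00582636 m⁴.
Centre of pressure: y_p = y_c + I_c/(y_c·A) = 5.19372 + 0.00582636/(5.19372 × 0.361911) = 5.19372 + 0.00309968 = 5.19682 m along the plane.

y_p = 5.20 m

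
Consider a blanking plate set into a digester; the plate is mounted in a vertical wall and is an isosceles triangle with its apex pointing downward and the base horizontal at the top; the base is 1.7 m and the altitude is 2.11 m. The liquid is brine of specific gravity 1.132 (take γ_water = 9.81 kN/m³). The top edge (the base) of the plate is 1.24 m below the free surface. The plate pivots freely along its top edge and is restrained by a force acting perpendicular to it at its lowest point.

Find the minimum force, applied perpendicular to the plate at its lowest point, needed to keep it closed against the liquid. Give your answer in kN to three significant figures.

P ≈ 15.2 kN

γ = 1.132 × 9.81 = 11.10492 kN/m³.
With the apex down, the centroid sits h/3 = 2.11/3 = 0.703333 m below the base (the top edge), so the centroid depth is h_c = 1.24 + 0.703333 = 1.94333 m.
A = ½ × 1.7 × 2.11 = 1.7935 m².
Resultant F = γ·h_c·A = 11.10492 × 1.94333 × 1.7935 = 38.7047 kN.
I_c = b·h³/36 = 1.7 × 2.11³/36 = 0.443602 m⁴.
Centre of pressure: y_p = y_c + I_c/(y_c·A) = 1.94333 + 0.443602/(1.94333 × 1.7935) = 1.94333 + 0.127276 = 2.07061 m along the plane.
The resultant acts 0.703333 + 0.127276 = 0.830609 m (along the plate) below the hinge at the top edge, so the moment about the hinge is M = F × 0.830609 = 38.7047 × 0.830609 = 32.1485 kN·m.
A normal force at the bottom, 2.11 m from the hinge, must supply this moment: P = 32.1485/2.11 = 15.2363 kN.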